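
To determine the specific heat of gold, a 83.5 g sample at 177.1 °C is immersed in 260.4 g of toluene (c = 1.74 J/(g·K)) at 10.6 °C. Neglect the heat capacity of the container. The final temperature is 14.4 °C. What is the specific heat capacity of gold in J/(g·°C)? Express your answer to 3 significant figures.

c = 0.127 J/(g·°C)

q_gained = (260.4 × 1.74) × (14.4 − 10.6) = 1722 J
q_lost = 83.5 × c × (177.1 − 14.4) = 13585.45 c
Set equal: c = 1722 / 13585.45 = 0.127 J/(g·°C)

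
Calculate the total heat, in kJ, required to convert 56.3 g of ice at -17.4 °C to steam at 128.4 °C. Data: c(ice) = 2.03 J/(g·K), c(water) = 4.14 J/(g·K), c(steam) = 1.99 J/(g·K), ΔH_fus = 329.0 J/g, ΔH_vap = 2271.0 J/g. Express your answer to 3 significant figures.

q1 (heat ice -17.4→0.0 °C): 56.3 × 2.03 × 17.4 = 1989 J
q2 (melt at 0 °C): 56.3 × 329.0 = 18523 J
q3 (heat water 0.0→100.0 °C): 56.3 × 4.14 × 100.0 = 23308 J
q4 (vaporize at 100 °C): 56.3 × 2271.0 = 127857 J
q5 (heat steam 100.0→128.4 °C): 56.3 × 1.99 × 28.4 = 3182 J
Total: 1989 + 18523 + 23308 + 127857 + 3182 = 174859 J = 175 kJ

q = 175 kJ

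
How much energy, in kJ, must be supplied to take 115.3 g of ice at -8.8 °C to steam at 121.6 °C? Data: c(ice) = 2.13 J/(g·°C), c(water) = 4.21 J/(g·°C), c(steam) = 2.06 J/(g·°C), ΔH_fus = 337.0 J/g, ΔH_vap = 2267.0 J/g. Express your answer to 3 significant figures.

q = 356 kJ

q1 (heat ice -8.8→0.0 °C): 115.3 × 2.13 × 8.8 = 2161 J
q2 (melt at 0 °C): 115.3 × 337.0 = 38856 J
q3 (heat water 0.0→100.0 °C): 115.3 × 4.21 × 100.0 = 48541 J
q4 (vaporize at 100 °C): 115.3 × 2267.0 = 261385 J
q5 (heat steam 100.0→121.6 °C): 115.3 × 2.06 × 21.6 = 5130 J
Total: 2161 + 38856 + 48541 + 261385 + 5130 = 356073 J = 356 kJ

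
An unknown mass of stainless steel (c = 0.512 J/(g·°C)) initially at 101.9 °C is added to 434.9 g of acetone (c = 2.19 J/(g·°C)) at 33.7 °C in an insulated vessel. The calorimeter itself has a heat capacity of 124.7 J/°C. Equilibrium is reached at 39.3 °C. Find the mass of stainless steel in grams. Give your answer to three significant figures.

m = 188 g

q_gained = (434.9 × 2.19 + 124.7) × (39.3 − 33.7) = 6032 J
q_lost = m × 0.512 × (101.9 − 39.3) = 32.0512 m
m = 6032 / 32.0512 = 188 g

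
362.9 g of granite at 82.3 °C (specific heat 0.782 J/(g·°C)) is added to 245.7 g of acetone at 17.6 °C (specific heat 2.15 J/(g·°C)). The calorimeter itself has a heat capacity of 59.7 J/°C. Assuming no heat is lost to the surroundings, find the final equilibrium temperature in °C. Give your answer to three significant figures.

T_f = 38.7 °C

Heat lost by granite = heat gained by acetone + calorimeter.
(362.9)(0.782)(82.3 − T) = [(245.7)(2.15) + 59.7](T − 17.6)
283.7878 (82.3 − T) = 587.955 (T − 17.6)
23356 − 283.7878 T = 587.955 T − 10348
33704 = 871.7428 T
T = 38.66 °C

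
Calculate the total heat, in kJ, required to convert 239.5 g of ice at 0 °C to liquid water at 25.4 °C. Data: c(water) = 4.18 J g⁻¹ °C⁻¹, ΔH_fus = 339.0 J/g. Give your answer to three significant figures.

q = 107 kJ

q1 (melt at 0 °C): 239.5 × 339.0 = 81191 J
q2 (heat water 0.0→25.4 °C): 239.5 × 4.18 × 25.4 = 25428 J
Total: 81191 + 25428 = 106619 J = 107 kJ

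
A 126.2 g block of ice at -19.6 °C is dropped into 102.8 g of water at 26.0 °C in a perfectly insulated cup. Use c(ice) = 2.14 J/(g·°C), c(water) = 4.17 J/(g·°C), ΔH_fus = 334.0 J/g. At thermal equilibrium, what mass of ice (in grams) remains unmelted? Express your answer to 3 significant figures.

Heat to warm all ice to 0 °C: 126.2×2.14×19.6 = 5293.3 J
Heat released by water cooling to 0 °C: 102.8×4.17×26.0 = 11146 J
11146 J < 5293.3 + 126.2×334.0 = 47444.1 J, so not all ice melts; final T = 0 °C.
Heat left for melting: 11146 − 5293.3 = 5852.7 J
Mass melted = 5852.7 / 334.0 = 17.52 g
Ice remaining = 126.2 − 17.52 = 108.68 g

m_ice remaining = 109 g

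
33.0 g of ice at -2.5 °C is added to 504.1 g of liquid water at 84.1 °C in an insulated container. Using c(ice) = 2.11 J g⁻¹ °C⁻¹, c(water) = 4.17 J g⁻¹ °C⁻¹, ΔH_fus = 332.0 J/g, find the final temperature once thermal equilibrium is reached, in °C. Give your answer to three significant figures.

Heat to bring ice to 0 °C and melt it: q₁ = 33.0×2.11×2.5 + 33.0×332.0 = 11130 J
Heat the water can supply cooling to 0 °C: 504.1×4.17×84.1 = 176786 J > q₁, so all ice melts.
Energy balance: 504.1×4.17×(84.1 − T) = 11130 + 33.0×4.17×(T − 0)
2102.097(84.1 − T) = 11130 + 137.61 T
176786 − 11130 = 2239.707 T
T = 165656 / 2239.707 = 73.96 °C

T_f = 74.0 °C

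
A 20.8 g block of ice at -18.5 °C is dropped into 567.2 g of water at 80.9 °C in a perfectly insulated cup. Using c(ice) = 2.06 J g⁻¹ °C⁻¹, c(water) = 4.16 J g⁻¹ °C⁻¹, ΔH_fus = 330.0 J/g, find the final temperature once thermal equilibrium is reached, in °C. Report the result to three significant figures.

T_f = 74.9 °C

Heat to bring ice to 0 °C and melt it: q₁ = 20.8×2.06×18.5 + 20.8×330.0 = 7656.7 J
Heat the water can supply cooling to 0 °C: 567.2×4.16×80.9 = 190888 J > q₁, so all ice melts.
Energy balance: 567.2×4.16×(80.9 − T) = 7656.7 + 20.8×4.16×(T − 0)
2359.552(80.9 − T) = 7656.7 + 86.528 T
190888 − 7656.7 = 2446.080 T
T = 183231.3 / 2446.080 = 74.91 °C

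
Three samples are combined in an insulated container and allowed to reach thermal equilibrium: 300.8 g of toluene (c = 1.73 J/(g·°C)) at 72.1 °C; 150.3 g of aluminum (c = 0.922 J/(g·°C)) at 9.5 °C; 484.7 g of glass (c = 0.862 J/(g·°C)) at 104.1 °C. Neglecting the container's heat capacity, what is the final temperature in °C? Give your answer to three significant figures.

Σ mᵢcᵢ(T − Tᵢ) = 0  ⇒  T = Σ mᵢcᵢTᵢ / Σ mᵢcᵢ
Σ mᵢcᵢ = 300.8×1.73 + 150.3×0.922 + 484.7×0.862 = 1076.7720
Σ mᵢcᵢTᵢ = 520.384×72.1 + 138.5766×9.5 + 417.8114×104.1 = 82330
T = 82330 / 1076.7720 = 76.46 °C

T_f = 76.5 °C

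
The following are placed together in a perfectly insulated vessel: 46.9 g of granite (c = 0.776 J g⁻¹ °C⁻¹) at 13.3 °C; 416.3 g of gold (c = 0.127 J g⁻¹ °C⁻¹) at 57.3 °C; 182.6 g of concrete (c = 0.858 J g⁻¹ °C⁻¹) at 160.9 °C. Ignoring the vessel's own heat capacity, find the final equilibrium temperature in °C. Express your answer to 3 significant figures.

T_f = 117 °C

Σ mᵢcᵢ(T − Tᵢ) = 0  ⇒  T = Σ mᵢcᵢTᵢ / Σ mᵢcᵢ
Σ mᵢcᵢ = 46.9×0.776 + 416.3×0.127 + 182.6×0.858 = 245.9353
Σ mᵢcᵢTᵢ = 36.3944×13.3 + 52.8701×57.3 + 156.6708×160.9 = 28722
T = 28722 / 245.9353 = 116.8 °C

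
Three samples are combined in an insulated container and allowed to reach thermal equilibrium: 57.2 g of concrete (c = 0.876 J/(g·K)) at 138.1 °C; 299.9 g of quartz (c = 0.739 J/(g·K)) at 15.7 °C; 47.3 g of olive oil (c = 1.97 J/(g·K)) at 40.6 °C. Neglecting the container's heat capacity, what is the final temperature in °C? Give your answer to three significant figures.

Σ mᵢcᵢ(T − Tᵢ) = 0  ⇒  T = Σ mᵢcᵢTᵢ / Σ mᵢcᵢ
Σ mᵢcᵢ = 57.2×0.876 + 299.9×0.739 + 47.3×1.97 = 364.9143
Σ mᵢcᵢTᵢ = 50.1072×138.1 + 221.6261×15.7 + 93.181×40.6 = 14182
T = 14182 / 364.9143 = 38.86 °C

T_f = 38.9 °C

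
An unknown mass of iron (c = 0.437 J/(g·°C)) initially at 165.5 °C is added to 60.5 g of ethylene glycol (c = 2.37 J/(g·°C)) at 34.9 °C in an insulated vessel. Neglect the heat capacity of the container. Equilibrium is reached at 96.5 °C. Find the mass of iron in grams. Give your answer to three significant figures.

m = 293 g

q_gained = (60.5 × 2.37) × (96.5 − 34.9) = 8833 J
q_lost = m × 0.437 × (165.5 − 96.5) = 30.153 m
m = 8833 / 30.153 = 293 g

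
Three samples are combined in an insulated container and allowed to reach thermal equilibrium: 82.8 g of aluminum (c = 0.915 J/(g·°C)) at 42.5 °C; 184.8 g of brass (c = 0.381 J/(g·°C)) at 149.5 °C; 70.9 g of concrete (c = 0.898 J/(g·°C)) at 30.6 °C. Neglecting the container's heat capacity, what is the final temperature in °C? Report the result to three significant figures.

Σ mᵢcᵢ(T − Tᵢ) = 0  ⇒  T = Σ mᵢcᵢTᵢ / Σ mᵢcᵢ
Σ mᵢcᵢ = 82.8×0.915 + 184.8×0.381 + 70.9×0.898 = 209.8390
Σ mᵢcᵢTᵢ = 75.762×42.5 + 70.4088×149.5 + 63.6682×30.6 = 15694
T = 15694 / 209.8390 = 74.79 °C

T_f = 74.8 °C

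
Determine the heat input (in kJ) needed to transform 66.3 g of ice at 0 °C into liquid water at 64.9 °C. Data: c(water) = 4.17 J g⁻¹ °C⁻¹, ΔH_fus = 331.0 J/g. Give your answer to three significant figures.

q1 (melt at 0 °C): 66.3 × 331.0 = 21945 J
q2 (heat water 0.0→64.9 °C): 66.3 × 4.17 × 64.9 = 17943 J
Total: 21945 + 17943 = 39888 J = 39.9 kJ

q = 39.9 kJ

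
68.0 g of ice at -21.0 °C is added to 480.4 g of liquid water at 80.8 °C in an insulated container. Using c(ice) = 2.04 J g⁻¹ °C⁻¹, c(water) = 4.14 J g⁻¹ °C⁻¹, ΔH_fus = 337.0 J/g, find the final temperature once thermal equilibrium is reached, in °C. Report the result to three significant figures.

Heat to bring ice to 0 °C and melt it: q₁ = 68.0×2.04×21.0 + 68.0×337.0 = 25829 J
Heat the water can supply cooling to 0 °C: 480.4×4.14×80.8 = 160700 J > q₁, so all ice melts.
Energy balance: 480.4×4.14×(80.8 − T) = 25829 + 68.0×4.14×(T − 0)
1988.856(80.8 − T) = 25829 + 281.52 T
160700 − 25829 = 2270.376 T
T = 134871 / 2270.376 = 59.40 °C

T_f = 59.4 °C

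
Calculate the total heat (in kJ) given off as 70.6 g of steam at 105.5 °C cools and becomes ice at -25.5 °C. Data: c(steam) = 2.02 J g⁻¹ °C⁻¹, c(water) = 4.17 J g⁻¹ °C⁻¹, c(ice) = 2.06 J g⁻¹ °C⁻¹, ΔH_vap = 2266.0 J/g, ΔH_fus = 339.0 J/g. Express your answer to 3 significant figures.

q = 218 kJ

q1 (cool steam 105.5→100 °C): 70.6 × 2.02 × 5.5 = 784 J
q2 (condense at 100 °C): 70.6 × 2266.0 = 159980 J
q3 (cool water 100→0 °C): 70.6 × 4.17 × 100.0 = 29440 J
q4 (freeze at 0 °C): 70.6 × 339.0 = 23933 J
q5 (cool ice 0→-25.5 °C): 70.6 × 2.06 × 25.5 = 3709 J
Total: 784 + 159980 + 29440 + 23933 + 3709 = 217846 J = 218 kJ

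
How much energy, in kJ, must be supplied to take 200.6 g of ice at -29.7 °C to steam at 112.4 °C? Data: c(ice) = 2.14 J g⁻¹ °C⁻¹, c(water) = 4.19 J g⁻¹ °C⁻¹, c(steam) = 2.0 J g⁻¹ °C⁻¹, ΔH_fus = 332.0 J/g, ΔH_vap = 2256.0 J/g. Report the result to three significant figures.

q1 (heat ice -29.7→0.0 °C): 200.6 × 2.14 × 29.7 = 12750 J
q2 (melt at 0 °C): 200.6 × 332.0 = 66599 J
q3 (heat water 0.0→100.0 °C): 200.6 × 4.19 × 100.0 = 84051 J
q4 (vaporize at 100 °C): 200.6 × 2256.0 = 452554 J
q5 (heat steam 100.0→112.4 °C): 200.6 × 2.0 × 12.4 = 4975 J
Total: 12750 + 66599 + 84051 + 452554 + 4975 = 620929 J = 621 kJ

q = 621 kJ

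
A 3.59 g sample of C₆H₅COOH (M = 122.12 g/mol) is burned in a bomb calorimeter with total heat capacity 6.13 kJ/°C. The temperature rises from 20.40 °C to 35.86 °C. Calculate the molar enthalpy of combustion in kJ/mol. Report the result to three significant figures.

ΔT = 35.86 − 20.40 = 15.46 °C
q_cal = C_cal × ΔT = 6.13 × 15.46 = 94.7698 kJ
n = 3.59 / 122.12 = 0.02940 mol
q_rxn = −q_cal = -94.7698 kJ
ΔH = -94.7698 / 0.02940 = -3223 kJ/mol

ΔH = -3220 kJ/mol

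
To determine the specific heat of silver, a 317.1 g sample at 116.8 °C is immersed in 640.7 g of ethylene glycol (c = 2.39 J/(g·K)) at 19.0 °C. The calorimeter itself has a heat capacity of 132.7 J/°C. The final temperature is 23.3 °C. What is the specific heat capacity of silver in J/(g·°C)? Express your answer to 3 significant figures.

q_gained = (640.7 × 2.39 + 132.7) × (23.3 − 19.0) = 7155 J
q_lost = 317.1 × c × (116.8 − 23.3) = 29648.85 c
Set equal: c = 7155 / 29648.85 = 0.241 J/(g·°C)

c = 0.241 J/(g·°C)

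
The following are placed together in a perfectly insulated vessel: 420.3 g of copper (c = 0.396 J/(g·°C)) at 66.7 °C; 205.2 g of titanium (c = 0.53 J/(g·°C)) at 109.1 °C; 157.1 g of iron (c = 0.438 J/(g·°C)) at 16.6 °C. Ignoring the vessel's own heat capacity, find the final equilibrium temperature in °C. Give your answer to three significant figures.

Σ mᵢcᵢ(T − Tᵢ) = 0  ⇒  T = Σ mᵢcᵢTᵢ / Σ mᵢcᵢ
Σ mᵢcᵢ = 420.3×0.396 + 205.2×0.53 + 157.1×0.438 = 344.0046
Σ mᵢcᵢTᵢ = 166.4388×66.7 + 108.756×109.1 + 68.8098×16.6 = 24109
T = 24109 / 344.0046 = 70.08 °C

T_f = 70.1 °C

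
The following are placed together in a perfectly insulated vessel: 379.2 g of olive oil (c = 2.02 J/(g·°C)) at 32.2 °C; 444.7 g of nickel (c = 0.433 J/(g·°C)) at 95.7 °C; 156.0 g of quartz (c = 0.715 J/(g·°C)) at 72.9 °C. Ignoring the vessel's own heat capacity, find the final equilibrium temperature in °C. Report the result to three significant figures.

Σ mᵢcᵢ(T − Tᵢ) = 0  ⇒  T = Σ mᵢcᵢTᵢ / Σ mᵢcᵢ
Σ mᵢcᵢ = 379.2×2.02 + 444.7×0.433 + 156.0×0.715 = 1070.0791
Σ mᵢcᵢTᵢ = 765.984×32.2 + 192.5551×95.7 + 111.54×72.9 = 51223
T = 51223 / 1070.0791 = 47.87 °C

T_f = 47.9 °C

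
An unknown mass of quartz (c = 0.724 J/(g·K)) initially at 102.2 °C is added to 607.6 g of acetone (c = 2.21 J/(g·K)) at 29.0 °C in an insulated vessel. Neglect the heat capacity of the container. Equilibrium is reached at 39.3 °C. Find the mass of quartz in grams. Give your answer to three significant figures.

q_gained = (607.6 × 2.21) × (39.3 − 29.0) = 13830 J
q_lost = m × 0.724 × (102.2 − 39.3) = 45.5396 m
m = 13830 / 45.5396 = 304 g

m = 304 g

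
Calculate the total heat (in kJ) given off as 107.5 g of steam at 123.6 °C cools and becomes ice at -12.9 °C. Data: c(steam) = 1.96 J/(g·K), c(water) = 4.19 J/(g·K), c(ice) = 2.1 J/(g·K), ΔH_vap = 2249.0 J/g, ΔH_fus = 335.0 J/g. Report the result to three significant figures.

q = 331 kJ

q1 (cool steam 123.6→100 °C): 107.5 × 1.96 × 23.6 = 4973 J
q2 (condense at 100 °C): 107.5 × 2249.0 = 241768 J
q3 (cool water 100→0 °C): 107.5 × 4.19 × 100.0 = 45043 J
q4 (freeze at 0 °C): 107.5 × 335.0 = 36013 J
q5 (cool ice 0→-12.9 °C): 107.5 × 2.1 × 12.9 = 2912 J
Total: 4973 + 241768 + 45043 + 36013 + 2912 = 330709 J = 331 kJ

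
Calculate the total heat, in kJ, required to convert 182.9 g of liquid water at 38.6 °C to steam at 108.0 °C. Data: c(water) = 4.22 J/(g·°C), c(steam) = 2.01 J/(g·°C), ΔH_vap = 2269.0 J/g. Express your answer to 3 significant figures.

q = 465 kJ

q1 (heat water 38.6→100.0 °C): 182.9 × 4.22 × 61.4 = 47391 J
q2 (vaporize at 100 °C): 182.9 × 2269.0 = 415000 J
q3 (heat steam 100.0→108.0 °C): 182.9 × 2.01 × 8.0 = 2941 J
Total: 47391 + 415000 + 2941 = 465332 J = 465 kJ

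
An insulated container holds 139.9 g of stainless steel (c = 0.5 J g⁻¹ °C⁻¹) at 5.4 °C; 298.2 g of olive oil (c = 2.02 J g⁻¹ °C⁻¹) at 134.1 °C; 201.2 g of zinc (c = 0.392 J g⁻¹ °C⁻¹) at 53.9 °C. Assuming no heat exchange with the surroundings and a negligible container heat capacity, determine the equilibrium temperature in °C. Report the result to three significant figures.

Σ mᵢcᵢ(T − Tᵢ) = 0  ⇒  T = Σ mᵢcᵢTᵢ / Σ mᵢcᵢ
Σ mᵢcᵢ = 139.9×0.5 + 298.2×2.02 + 201.2×0.392 = 751.1844
Σ mᵢcᵢTᵢ = 69.95×5.4 + 602.364×134.1 + 78.8704×53.9 = 85406
T = 85406 / 751.1844 = 113.7 °C

T_f = 114 °C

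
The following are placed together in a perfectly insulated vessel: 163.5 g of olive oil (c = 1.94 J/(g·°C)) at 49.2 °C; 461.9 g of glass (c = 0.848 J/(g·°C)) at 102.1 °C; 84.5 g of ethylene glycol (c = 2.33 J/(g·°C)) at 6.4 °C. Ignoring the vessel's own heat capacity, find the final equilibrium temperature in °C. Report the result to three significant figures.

T_f = 62.8 °C

Σ mᵢcᵢ(T − Tᵢ) = 0  ⇒  T = Σ mᵢcᵢTᵢ / Σ mᵢcᵢ
Σ mᵢcᵢ = 163.5×1.94 + 461.9×0.848 + 84.5×2.33 = 905.7662
Σ mᵢcᵢTᵢ = 317.19×49.2 + 391.6912×102.1 + 196.885×6.4 = 56857
T = 56857 / 905.7662 = 62.77 °C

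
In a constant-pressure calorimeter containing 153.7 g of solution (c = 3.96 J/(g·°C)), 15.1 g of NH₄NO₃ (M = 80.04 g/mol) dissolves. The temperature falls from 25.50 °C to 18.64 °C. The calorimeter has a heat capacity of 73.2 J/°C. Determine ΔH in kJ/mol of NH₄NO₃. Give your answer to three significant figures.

ΔH = 24.8 kJ/mol

|ΔT| = |18.64 − 25.50| = 6.86 °C
|q_surr| = (153.7 × 3.96 + 73.2) × 6.86 = 681.852 × 6.86 = 4678 J
n(NH₄NO₃) = 15.1 / 80.04 = 0.1887 mol
Temperature fell, so q_rxn = +|q_surr| = 4.678 kJ
ΔH = q_rxn / n = 24.79 kJ/mol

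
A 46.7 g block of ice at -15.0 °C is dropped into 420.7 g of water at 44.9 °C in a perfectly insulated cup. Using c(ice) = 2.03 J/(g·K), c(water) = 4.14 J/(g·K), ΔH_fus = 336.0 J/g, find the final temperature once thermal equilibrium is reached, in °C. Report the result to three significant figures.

Heat to bring ice to 0 °C and melt it: q₁ = 46.7×2.03×15.0 + 46.7×336.0 = 17113 J
Heat the water can supply cooling to 0 °C: 420.7×4.14×44.9 = 78202.2 J > q₁, so all ice melts.
Energy balance: 420.7×4.14×(44.9 − T) = 17113 + 46.7×4.14×(T − 0)
1741.698(44.9 − T) = 17113 + 193.338 T
78202.2 − 17113 = 1935.036 T
T = 61089.2 / 1935.036 = 31.57 °C

T_f = 31.6 °C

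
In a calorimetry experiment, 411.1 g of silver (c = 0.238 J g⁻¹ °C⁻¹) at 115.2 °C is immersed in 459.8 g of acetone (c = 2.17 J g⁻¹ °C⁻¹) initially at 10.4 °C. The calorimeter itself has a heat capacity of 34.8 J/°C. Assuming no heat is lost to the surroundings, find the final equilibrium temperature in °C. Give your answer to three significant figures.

T_f = 19.5 °C

Heat lost by silver = heat gained by acetone + calorimeter.
(411.1)(0.238)(115.2 − T) = [(459.8)(2.17) + 34.8](T − 10.4)
97.8418 (115.2 − T) = 1032.566 (T − 10.4)
11271 − 97.8418 T = 1032.566 T − 10739
22010 = 1130.4078 T
T = 19.47 °C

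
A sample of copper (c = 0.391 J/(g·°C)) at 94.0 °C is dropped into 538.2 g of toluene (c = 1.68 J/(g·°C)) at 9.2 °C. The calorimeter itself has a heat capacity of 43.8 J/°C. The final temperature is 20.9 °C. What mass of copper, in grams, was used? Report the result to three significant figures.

q_gained = (538.2 × 1.68 + 43.8) × (20.9 − 9.2) = 11090 J
q_lost = m × 0.391 × (94.0 − 20.9) = 28.5821 m
m = 11090 / 28.5821 = 388 g

m = 388 g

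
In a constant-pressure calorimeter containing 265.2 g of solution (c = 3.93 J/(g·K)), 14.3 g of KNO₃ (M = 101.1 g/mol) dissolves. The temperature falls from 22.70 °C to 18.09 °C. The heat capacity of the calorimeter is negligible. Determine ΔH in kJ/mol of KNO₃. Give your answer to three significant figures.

ΔH = 34.0 kJ/mol

|ΔT| = |18.09 − 22.70| = 4.61 °C
|q_surr| = (265.2 × 3.93) × 4.61 = 1042.236 × 4.61 = 4805 J
n(KNO₃) = 14.3 / 101.1 = 0.1414 mol
Temperature fell, so q_rxn = +|q_surr| = 4.805 kJ
ΔH = q_rxn / n = 33.98 kJ/mol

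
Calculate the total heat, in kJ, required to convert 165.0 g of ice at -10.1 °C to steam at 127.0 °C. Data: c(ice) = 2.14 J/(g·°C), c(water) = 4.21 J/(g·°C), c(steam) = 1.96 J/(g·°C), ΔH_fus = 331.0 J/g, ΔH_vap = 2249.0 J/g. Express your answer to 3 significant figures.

q1 (heat ice -10.1→0.0 °C): 165.0 × 2.14 × 10.1 = 3566 J
q2 (melt at 0 °C): 165.0 × 331.0 = 54615 J
q3 (heat water 0.0→100.0 °C): 165.0 × 4.21 × 100.0 = 69465 J
q4 (vaporize at 100 °C): 165.0 × 2249.0 = 371085 J
q5 (heat steam 100.0→127.0 °C): 165.0 × 1.96 × 27.0 = 8732 J
Total: 3566 + 54615 + 69465 + 371085 + 8732 = 507463 J = 507 kJ

q = 507 kJ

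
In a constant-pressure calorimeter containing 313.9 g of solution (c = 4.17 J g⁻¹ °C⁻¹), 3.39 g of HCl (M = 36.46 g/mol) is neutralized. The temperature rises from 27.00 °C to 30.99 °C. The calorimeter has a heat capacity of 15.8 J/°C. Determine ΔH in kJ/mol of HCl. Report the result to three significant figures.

ΔH = -56.8 kJ/mol

|ΔT| = |30.99 − 27.00| = 3.99 °C
|q_surr| = (313.9 × 4.17 + 15.8) × 3.99 = 1324.763 × 3.99 = 5285.8 J
n(HCl) = 3.39 / 36.46 = 0.092979 mol
Temperature rose, so q_rxn = −|q_surr| = -5.2858 kJ
ΔH = q_rxn / n = -56.849 kJ/mol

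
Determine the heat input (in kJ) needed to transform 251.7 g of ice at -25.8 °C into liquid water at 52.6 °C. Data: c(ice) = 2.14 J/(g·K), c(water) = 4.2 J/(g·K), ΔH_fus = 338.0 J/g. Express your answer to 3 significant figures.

q1 (heat ice -25.8→0.0 °C): 251.7 × 2.14 × 25.8 = 13897 J
q2 (melt at 0 °C): 251.7 × 338.0 = 85075 J
q3 (heat water 0.0→52.6 °C): 251.7 × 4.2 × 52.6 = 55606 J
Total: 13897 + 85075 + 55606 = 154578 J = 155 kJ

q = 155 kJ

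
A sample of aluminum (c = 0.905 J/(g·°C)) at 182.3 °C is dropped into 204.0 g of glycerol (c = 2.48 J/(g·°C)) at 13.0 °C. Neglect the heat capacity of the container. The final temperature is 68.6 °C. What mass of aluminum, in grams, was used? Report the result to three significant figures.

m = 273 g

q_gained = (204.0 × 2.48) × (68.6 − 13.0) = 28130 J
q_lost = m × 0.905 × (182.3 − 68.6) = 102.8985 m
m = 28130 / 102.8985 = 273 g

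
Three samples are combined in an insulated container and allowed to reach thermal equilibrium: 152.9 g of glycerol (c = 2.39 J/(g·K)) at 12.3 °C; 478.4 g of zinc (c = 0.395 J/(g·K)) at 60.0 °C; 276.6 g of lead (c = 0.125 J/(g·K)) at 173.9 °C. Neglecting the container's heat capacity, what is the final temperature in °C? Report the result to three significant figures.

T_f = 37.1 °C

Σ mᵢcᵢ(T − Tᵢ) = 0  ⇒  T = Σ mᵢcᵢTᵢ / Σ mᵢcᵢ
Σ mᵢcᵢ = 152.9×2.39 + 478.4×0.395 + 276.6×0.125 = 588.974
Σ mᵢcᵢTᵢ = 365.431×12.3 + 188.968×60.0 + 34.575×173.9 = 21845
T = 21845 / 588.974 = 37.09 °C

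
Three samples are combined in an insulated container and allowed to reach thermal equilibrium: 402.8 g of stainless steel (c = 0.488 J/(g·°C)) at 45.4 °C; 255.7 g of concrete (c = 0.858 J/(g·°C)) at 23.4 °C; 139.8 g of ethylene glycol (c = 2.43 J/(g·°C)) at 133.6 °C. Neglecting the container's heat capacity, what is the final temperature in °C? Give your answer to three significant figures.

T_f = 78.7 °C

Σ mᵢcᵢ(T − Tᵢ) = 0  ⇒  T = Σ mᵢcᵢTᵢ / Σ mᵢcᵢ
Σ mᵢcᵢ = 402.8×0.488 + 255.7×0.858 + 139.8×2.43 = 755.6710
Σ mᵢcᵢTᵢ = 196.5664×45.4 + 219.3906×23.4 + 339.714×133.6 = 59444
T = 59444 / 755.6710 = 78.66 °C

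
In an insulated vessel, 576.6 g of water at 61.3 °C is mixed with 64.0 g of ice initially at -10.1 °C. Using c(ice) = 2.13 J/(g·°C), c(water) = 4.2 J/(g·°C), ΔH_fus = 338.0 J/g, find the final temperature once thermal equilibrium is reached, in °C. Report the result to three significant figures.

Heat to bring ice to 0 °C and melt it: q₁ = 64.0×2.13×10.1 + 64.0×338.0 = 23009 J
Heat the water can supply cooling to 0 °C: 576.6×4.2×61.3 = 148451 J > q₁, so all ice melts.
Energy balance: 576.6×4.2×(61.3 − T) = 23009 + 64.0×4.2×(T − 0)
2421.72(61.3 − T) = 23009 + 268.8 T
148451 − 23009 = 2690.52 T
T = 125442 / 2690.52 = 46.62 °C

T_f = 46.6 °C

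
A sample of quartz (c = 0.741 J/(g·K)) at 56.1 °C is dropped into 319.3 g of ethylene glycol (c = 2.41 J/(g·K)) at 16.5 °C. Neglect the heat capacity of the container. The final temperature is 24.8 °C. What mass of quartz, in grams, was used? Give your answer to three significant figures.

q_gained = (319.3 × 2.41) × (24.8 − 16.5) = 6387 J
q_lost = m × 0.741 × (56.1 − 24.8) = 23.1933 m
m = 6387 / 23.1933 = 275 g

m = 275 g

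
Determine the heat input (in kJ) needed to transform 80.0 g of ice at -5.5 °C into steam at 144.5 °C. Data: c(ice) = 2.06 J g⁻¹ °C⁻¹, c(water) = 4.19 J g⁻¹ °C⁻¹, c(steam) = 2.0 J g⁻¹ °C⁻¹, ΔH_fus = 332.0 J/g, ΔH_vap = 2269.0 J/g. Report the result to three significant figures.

q = 250 kJ

q1 (heat ice -5.5→0.0 °C): 80.0 × 2.06 × 5.5 = 906 J
q2 (melt at 0 °C): 80.0 × 332.0 = 26560 J
q3 (heat water 0.0→100.0 °C): 80.0 × 4.19 × 100.0 = 33520 J
q4 (vaporize at 100 °C): 80.0 × 2269.0 = 181520 J
q5 (heat steam 100.0→144.5 °C): 80.0 × 2.0 × 44.5 = 7120 J
Total: 906 + 26560 + 33520 + 181520 + 7120 = 249626 J = 250 kJ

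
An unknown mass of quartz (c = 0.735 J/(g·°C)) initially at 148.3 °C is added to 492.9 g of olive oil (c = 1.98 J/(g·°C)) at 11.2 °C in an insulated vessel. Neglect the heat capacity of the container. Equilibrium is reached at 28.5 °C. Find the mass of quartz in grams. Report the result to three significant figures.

q_gained = (492.9 × 1.98) × (28.5 − 11.2) = 16880 J
q_lost = m × 0.735 × (148.3 − 28.5) = 88.053 m
m = 16880 / 88.053 = 192 g

m = 192 g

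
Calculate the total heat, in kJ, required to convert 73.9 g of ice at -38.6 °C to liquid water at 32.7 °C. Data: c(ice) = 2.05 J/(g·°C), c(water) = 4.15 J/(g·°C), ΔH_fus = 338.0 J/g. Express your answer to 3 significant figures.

q = 40.9 kJ

q1 (heat ice -38.6→0.0 °C): 73.9 × 2.05 × 38.6 = 5848 J
q2 (melt at 0 °C): 73.9 × 338.0 = 24978 J
q3 (heat water 0.0→32.7 °C): 73.9 × 4.15 × 32.7 = 10029 J
Total: 5848 + 24978 + 10029 = 40855 J = 40.9 kJ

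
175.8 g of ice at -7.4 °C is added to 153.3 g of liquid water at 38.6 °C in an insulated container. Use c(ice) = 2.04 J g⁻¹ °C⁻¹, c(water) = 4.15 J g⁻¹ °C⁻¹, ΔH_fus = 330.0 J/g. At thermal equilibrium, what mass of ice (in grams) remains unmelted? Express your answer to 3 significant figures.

Heat to warm all ice to 0 °C: 175.8×2.04×7.4 = 2653.9 J
Heat released by water cooling to 0 °C: 153.3×4.15×38.6 = 24557 J
24557 J < 2653.9 + 175.8×330.0 = 60667.9 J, so not all ice melts; final T = 0 °C.
Heat left for melting: 24557 − 2653.9 = 21903.1 J
Mass melted = 21903.1 / 330.0 = 66.37 g
Ice remaining = 175.8 − 66.37 = 109.43 g

m_ice remaining = 109 g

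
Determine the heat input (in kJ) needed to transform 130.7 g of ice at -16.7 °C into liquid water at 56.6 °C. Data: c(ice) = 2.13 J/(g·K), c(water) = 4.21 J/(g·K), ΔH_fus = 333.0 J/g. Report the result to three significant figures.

q1 (heat ice -16.7→0.0 °C): 130.7 × 2.13 × 16.7 = 4649 J
q2 (melt at 0 °C): 130.7 × 333.0 = 43523 J
q3 (heat water 0.0→56.6 °C): 130.7 × 4.21 × 56.6 = 31144 J
Total: 4649 + 43523 + 31144 = 79316 J = 79.3 kJ

q = 79.3 kJ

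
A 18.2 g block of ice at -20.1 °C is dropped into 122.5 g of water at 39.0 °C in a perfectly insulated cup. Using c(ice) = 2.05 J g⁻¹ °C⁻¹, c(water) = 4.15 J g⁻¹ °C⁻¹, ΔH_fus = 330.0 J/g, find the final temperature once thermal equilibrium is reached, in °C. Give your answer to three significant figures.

T_f = 22.4 °C

Heat to bring ice to 0 °C and melt it: q₁ = 18.2×2.05×20.1 + 18.2×330.0 = 6755.9 J
Heat the water can supply cooling to 0 °C: 122.5×4.15×39.0 = 19826.6 J > q₁, so all ice melts.
Energy balance: 122.5×4.15×(39.0 − T) = 6755.9 + 18.2×4.15×(T − 0)
508.375(39.0 − T) = 6755.9 + 75.53 T
19826.6 − 6755.9 = 583.905 T
T = 13070.7 / 583.905 = 22.38 °C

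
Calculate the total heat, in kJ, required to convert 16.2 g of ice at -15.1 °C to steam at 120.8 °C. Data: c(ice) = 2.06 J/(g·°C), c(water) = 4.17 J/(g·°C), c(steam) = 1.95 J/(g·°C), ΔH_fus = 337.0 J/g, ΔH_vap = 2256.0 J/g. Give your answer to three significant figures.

q1 (heat ice -15.1→0.0 °C): 16.2 × 2.06 × 15.1 = 504 J
q2 (melt at 0 °C): 16.2 × 337.0 = 5459 J
q3 (heat water 0.0→100.0 °C): 16.2 × 4.17 × 100.0 = 6755 J
q4 (vaporize at 100 °C): 16.2 × 2256.0 = 36547 J
q5 (heat steam 100.0→120.8 °C): 16.2 × 1.95 × 20.8 = 657 J
Total: 504 + 5459 + 6755 + 36547 + 657 = 49922 J = 49.9 kJ

q = 49.9 kJ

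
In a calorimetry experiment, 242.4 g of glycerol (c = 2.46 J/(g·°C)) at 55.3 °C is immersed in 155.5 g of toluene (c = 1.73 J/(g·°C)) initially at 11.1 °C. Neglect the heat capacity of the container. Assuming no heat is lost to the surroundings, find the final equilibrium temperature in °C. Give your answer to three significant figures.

T_f = 41.6 °C

Heat lost by glycerol = heat gained by toluene.
(242.4)(2.46)(55.3 − T) = (155.5)(1.73)(T − 11.1)
596.304 (55.3 − T) = 269.015 (T − 11.1)
32976 − 596.304 T = 269.015 T − 2986.1
35962.1 = 865.319 T
T = 41.56 °C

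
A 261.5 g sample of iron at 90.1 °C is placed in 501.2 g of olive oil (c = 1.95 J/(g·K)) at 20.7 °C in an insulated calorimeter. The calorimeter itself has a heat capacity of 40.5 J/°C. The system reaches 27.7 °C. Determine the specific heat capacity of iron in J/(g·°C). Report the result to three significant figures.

q_gained = (501.2 × 1.95 + 40.5) × (27.7 − 20.7) = 7125 J
q_lost = 261.5 × c × (90.1 − 27.7) = 16317.6 c
Set equal: c = 7125 / 16317.6 = 0.437 J/(g·°C)

c = 0.437 J/(g·°C)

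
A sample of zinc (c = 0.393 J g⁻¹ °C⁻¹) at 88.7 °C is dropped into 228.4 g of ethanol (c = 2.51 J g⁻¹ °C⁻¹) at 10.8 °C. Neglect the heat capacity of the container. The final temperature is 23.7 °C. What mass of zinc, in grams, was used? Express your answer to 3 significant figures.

m = 290 g

q_gained = (228.4 × 2.51) × (23.7 − 10.8) = 7395.4 J
q_lost = m × 0.393 × (88.7 − 23.7) = 25.545 m
m = 7395.4 / 25.545 = 290 g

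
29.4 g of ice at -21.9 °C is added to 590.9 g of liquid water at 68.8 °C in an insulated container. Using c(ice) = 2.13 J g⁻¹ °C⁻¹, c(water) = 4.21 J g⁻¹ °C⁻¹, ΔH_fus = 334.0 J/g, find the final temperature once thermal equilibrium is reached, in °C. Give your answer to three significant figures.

Heat to bring ice to 0 °C and melt it: q₁ = 29.4×2.13×21.9 + 29.4×334.0 = 11191 J
Heat the water can supply cooling to 0 °C: 590.9×4.21×68.8 = 171153 J > q₁, so all ice melts.
Energy balance: 590.9×4.21×(68.8 − T) = 11191 + 29.4×4.21×(T − 0)
2487.689(68.8 − T) = 11191 + 123.774 T
171153 − 11191 = 2611.463 T
T = 159962 / 2611.463 = 61.25 °C

T_f = 61.3 °C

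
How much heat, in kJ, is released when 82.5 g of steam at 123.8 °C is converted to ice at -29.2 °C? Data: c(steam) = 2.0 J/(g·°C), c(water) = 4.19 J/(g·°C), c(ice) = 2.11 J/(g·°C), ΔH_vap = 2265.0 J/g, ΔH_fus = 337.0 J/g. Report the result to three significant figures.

q = 258 kJ

q1 (cool steam 123.8→100 °C): 82.5 × 2.0 × 23.8 = 3927 J
q2 (condense at 100 °C): 82.5 × 2265.0 = 186863 J
q3 (cool water 100→0 °C): 82.5 × 4.19 × 100.0 = 34568 J
q4 (freeze at 0 °C): 82.5 × 337.0 = 27803 J
q5 (cool ice 0→-29.2 °C): 82.5 × 2.11 × 29.2 = 5083 J
Total: 3927 + 186863 + 34568 + 27803 + 5083 = 258244 J = 258 kJ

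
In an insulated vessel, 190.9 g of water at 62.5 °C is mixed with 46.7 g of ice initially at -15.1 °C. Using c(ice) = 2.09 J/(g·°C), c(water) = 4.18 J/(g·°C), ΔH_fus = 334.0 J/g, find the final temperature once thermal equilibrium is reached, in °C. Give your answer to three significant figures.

T_f = 33.0 °C

Heat to bring ice to 0 °C and melt it: q₁ = 46.7×2.09×15.1 + 46.7×334.0 = 17072 J
Heat the water can supply cooling to 0 °C: 190.9×4.18×62.5 = 49872.6 J > q₁, so all ice melts.
Energy balance: 190.9×4.18×(62.5 − T) = 17072 + 46.7×4.18×(T − 0)
797.962(62.5 − T) = 17072 + 195.206 T
49872.6 − 17072 = 993.168 T
T = 32800.6 / 993.168 = 33.03 °C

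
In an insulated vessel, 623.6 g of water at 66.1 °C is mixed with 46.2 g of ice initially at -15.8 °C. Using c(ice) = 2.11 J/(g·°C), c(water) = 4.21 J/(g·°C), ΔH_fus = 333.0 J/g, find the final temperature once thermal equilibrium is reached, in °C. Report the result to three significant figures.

T_f = 55.5 °C

Heat to bring ice to 0 °C and melt it: q₁ = 46.2×2.11×15.8 + 46.2×333.0 = 16925 J
Heat the water can supply cooling to 0 °C: 623.6×4.21×66.1 = 173536 J > q₁, so all ice melts.
Energy balance: 623.6×4.21×(66.1 − T) = 16925 + 46.2×4.21×(T − 0)
2625.356(66.1 − T) = 16925 + 194.502 T
173536 − 16925 = 2819.858 T
T = 156611 / 2819.858 = 55.54 °C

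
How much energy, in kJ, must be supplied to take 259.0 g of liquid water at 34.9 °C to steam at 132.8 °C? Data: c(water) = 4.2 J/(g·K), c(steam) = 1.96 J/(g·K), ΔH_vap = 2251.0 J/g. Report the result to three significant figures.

q1 (heat water 34.9→100.0 °C): 259.0 × 4.2 × 65.1 = 70816 J
q2 (vaporize at 100 °C): 259.0 × 2251.0 = 583009 J
q3 (heat steam 100.0→132.8 °C): 259.0 × 1.96 × 32.8 = 16651 J
Total: 70816 + 583009 + 16651 = 670476 J = 670 kJ

q = 670 kJ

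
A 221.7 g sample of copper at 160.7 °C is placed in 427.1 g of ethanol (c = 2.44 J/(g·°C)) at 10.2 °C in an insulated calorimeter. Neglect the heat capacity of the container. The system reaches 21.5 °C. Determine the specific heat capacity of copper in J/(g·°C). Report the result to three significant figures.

q_gained = (427.1 × 2.44) × (21.5 − 10.2) = 11780 J
q_lost = 221.7 × c × (160.7 − 21.5) = 30860.64 c
Set equal: c = 11780 / 30860.64 = 0.382 J/(g·°C)

c = 0.382 J/(g·°C)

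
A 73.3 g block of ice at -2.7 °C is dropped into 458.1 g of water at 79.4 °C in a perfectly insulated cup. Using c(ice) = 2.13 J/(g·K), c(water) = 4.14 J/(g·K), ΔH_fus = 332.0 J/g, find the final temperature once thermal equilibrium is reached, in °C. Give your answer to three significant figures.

T_f = 57.2 °C

Heat to bring ice to 0 °C and melt it: q₁ = 73.3×2.13×2.7 + 73.3×332.0 = 24757 J
Heat the water can supply cooling to 0 °C: 458.1×4.14×79.4 = 150585 J > q₁, so all ice melts.
Energy balance: 458.1×4.14×(79.4 − T) = 24757 + 73.3×4.14×(T − 0)
1896.534(79.4 − T) = 24757 + 303.462 T
150585 − 24757 = 2199.996 T
T = 125828 / 2199.996 = 57.19 °C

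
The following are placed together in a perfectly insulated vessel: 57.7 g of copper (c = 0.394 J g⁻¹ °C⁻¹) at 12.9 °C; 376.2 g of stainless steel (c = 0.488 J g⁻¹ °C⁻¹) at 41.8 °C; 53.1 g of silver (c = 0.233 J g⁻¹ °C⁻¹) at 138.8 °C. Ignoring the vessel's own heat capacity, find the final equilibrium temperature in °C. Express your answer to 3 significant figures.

T_f = 44.3 °C

Σ mᵢcᵢ(T − Tᵢ) = 0  ⇒  T = Σ mᵢcᵢTᵢ / Σ mᵢcᵢ
Σ mᵢcᵢ = 57.7×0.394 + 376.2×0.488 + 53.1×0.233 = 218.6917
Σ mᵢcᵢTᵢ = 22.7338×12.9 + 183.5856×41.8 + 12.3723×138.8 = 9684.4
T = 9684.4 / 218.6917 = 44.28 °C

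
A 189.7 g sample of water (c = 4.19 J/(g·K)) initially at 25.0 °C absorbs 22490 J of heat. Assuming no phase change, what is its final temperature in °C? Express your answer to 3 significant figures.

ΔT = q / (m c) = 22490 / (189.7 × 4.19) = 28.29 °C
T_f = 25.0 + 28.29 = 53.29 °C

T_f = 53.3 °C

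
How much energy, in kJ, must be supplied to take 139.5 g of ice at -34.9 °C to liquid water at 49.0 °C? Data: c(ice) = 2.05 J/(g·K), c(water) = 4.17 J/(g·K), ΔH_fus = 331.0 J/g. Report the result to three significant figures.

q1 (heat ice -34.9→0.0 °C): 139.5 × 2.05 × 34.9 = 9981 J
q2 (melt at 0 °C): 139.5 × 331.0 = 46175 J
q3 (heat water 0.0→49.0 °C): 139.5 × 4.17 × 49.0 = 28504 J
Total: 9981 + 46175 + 28504 = 84660 J = 84.7 kJ

q = 84.7 kJ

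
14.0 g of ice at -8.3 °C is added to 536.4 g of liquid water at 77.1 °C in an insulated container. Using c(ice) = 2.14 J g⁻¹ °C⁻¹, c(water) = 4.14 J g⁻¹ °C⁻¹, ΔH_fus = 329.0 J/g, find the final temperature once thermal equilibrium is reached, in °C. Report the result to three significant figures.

T_f = 73.0 °C

Heat to bring ice to 0 °C and melt it: q₁ = 14.0×2.14×8.3 + 14.0×329.0 = 4854.7 J
Heat the water can supply cooling to 0 °C: 536.4×4.14×77.1 = 171216 J > q₁, so all ice melts.
Energy balance: 536.4×4.14×(77.1 − T) = 4854.7 + 14.0×4.14×(T − 0)
2220.696(77.1 − T) = 4854.7 + 57.96 T
171216 − 4854.7 = 2278.656 T
T = 166361.3 / 2278.656 = 73.01 °C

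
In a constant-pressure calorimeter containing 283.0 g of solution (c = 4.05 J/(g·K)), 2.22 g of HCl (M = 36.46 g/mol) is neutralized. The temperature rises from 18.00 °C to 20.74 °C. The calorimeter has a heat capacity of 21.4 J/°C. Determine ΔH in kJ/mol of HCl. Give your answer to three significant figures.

|ΔT| = |20.74 − 18.00| = 2.74 °C
|q_surr| = (283.0 × 4.05 + 21.4) × 2.74 = 1167.55 × 2.74 = 3199 J
n(HCl) = 2.22 / 36.46 = 0.06089 mol
Temperature rose, so q_rxn = −|q_surr| = -3.199 kJ
ΔH = q_rxn / n = -52.54 kJ/mol

ΔH = -52.5 kJ/mol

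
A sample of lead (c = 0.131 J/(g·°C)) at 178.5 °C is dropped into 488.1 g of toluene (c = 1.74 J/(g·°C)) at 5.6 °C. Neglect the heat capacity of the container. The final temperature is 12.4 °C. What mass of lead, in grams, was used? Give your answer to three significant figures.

m = 265 g

q_gained = (488.1 × 1.74) × (12.4 − 5.6) = 5775 J
q_lost = m × 0.131 × (178.5 − 12.4) = 21.7591 m
m = 5775 / 21.7591 = 265 g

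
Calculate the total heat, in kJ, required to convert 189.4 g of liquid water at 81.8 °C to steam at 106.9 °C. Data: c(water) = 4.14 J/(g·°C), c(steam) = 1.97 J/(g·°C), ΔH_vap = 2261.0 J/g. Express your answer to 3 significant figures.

q = 445 kJ

q1 (heat water 81.8→100.0 °C): 189.4 × 4.14 × 18.2 = 14271 J
q2 (vaporize at 100 °C): 189.4 × 2261.0 = 428233 J
q3 (heat steam 100.0→106.9 °C): 189.4 × 1.97 × 6.9 = 2575 J
Total: 14271 + 428233 + 2575 = 445079 J = 445 kJ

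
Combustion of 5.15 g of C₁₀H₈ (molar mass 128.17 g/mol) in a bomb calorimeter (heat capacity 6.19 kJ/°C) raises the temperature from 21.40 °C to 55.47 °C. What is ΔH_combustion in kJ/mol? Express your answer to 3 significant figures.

ΔH = -5250 kJ/mol

ΔT = 55.47 − 21.40 = 34.07 °C
q_cal = C_cal × ΔT = 6.19 × 34.07 = 210.8933 kJ
n = 5.15 / 128.17 = 0.04018 mol
q_rxn = −q_cal = -210.8933 kJ
ΔH = -210.8933 / 0.04018 = -5249 kJ/mol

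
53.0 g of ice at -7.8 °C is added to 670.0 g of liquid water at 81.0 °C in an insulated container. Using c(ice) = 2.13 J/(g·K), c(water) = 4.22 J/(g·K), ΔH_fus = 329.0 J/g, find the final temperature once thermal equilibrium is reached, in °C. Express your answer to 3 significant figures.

Heat to bring ice to 0 °C and melt it: q₁ = 53.0×2.13×7.8 + 53.0×329.0 = 18318 J
Heat the water can supply cooling to 0 °C: 670.0×4.22×81.0 = 229019 J > q₁, so all ice melts.
Energy balance: 670.0×4.22×(81.0 − T) = 18318 + 53.0×4.22×(T − 0)
2827.4(81.0 − T) = 18318 + 223.66 T
229019 − 18318 = 3051.06 T
T = 210701 / 3051.06 = 69.06 °C

T_f = 69.1 °C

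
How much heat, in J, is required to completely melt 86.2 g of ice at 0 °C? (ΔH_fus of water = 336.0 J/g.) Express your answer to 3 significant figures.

q = 29000 J

q = m × ΔH_fus = 86.2 × 336.0 = 28960 J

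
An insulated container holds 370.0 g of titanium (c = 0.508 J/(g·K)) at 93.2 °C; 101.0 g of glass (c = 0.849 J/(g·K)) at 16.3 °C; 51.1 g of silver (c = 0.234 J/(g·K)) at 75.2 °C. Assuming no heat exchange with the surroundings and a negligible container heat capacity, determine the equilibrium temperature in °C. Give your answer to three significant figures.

T_f = 69.4 °C

Σ mᵢcᵢ(T − Tᵢ) = 0  ⇒  T = Σ mᵢcᵢTᵢ / Σ mᵢcᵢ
Σ mᵢcᵢ = 370.0×0.508 + 101.0×0.849 + 51.1×0.234 = 285.6664
Σ mᵢcᵢTᵢ = 187.96×93.2 + 85.749×16.3 + 11.9574×75.2 = 19815
T = 19815 / 285.6664 = 69.36 °C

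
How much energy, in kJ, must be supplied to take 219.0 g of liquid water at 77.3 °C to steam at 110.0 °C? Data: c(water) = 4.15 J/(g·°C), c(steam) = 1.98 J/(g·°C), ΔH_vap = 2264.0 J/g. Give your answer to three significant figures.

q1 (heat water 77.3→100.0 °C): 219.0 × 4.15 × 22.7 = 20631 J
q2 (vaporize at 100 °C): 219.0 × 2264.0 = 495816 J
q3 (heat steam 100.0→110.0 °C): 219.0 × 1.98 × 10.0 = 4336 J
Total: 20631 + 495816 + 4336 = 520783 J = 521 kJ

q = 521 kJ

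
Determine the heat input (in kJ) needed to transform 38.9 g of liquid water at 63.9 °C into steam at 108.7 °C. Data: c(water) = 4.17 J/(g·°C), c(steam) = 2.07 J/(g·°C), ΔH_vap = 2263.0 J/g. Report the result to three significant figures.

q1 (heat water 63.9→100.0 °C): 38.9 × 4.17 × 36.1 = 5856 J
q2 (vaporize at 100 °C): 38.9 × 2263.0 = 88031 J
q3 (heat steam 100.0→108.7 °C): 38.9 × 2.07 × 8.7 = 701 J
Total: 5856 + 88031 + 701 = 94588 J = 94.6 kJ

q = 94.6 kJ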